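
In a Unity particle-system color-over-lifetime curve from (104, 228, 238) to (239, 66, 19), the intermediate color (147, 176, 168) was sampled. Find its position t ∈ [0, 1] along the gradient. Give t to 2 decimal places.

Invert the lerp on the B channel (largest span, 219): t = (168 − 238) / (19 − 238) = -70/-219 = 0.31963.
Check on R: (147 − 104)/(239 − 104) = 0.3185 ✓

0.32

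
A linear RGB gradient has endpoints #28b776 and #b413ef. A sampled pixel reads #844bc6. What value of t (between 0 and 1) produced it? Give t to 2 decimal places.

0.66

Invert the lerp on the G channel (largest span, 164): t = (75 − 183) / (19 − 183) = -108/-164 = 0.65854.
Check on R: (132 − 40)/(180 − 40) = 0.6571 ✓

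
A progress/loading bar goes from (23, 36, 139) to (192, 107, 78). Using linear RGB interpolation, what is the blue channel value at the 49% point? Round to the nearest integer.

B = 139 + 0.49 × (78 − 139) = 109.11 → 109

109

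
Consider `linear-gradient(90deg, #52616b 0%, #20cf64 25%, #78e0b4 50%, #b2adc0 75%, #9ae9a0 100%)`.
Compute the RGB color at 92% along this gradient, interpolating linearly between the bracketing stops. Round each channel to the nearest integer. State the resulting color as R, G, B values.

(162, 214, 170)

92% lies between the 75% and 100% stops, so the local fraction is t = (92 − 75)/(100 − 75) = 17/25 ≈ 0.68.
#b2adc0 → (178, 173, 192); #9ae9a0 → (154, 233, 160).
R = 178 + 0.68 × (154 − 178) = 161.68 → 162
G = 173 + 0.68 × (233 − 173) = 213.8 → 214
B = 192 + 0.68 × (160 − 192) = 170.24 → 170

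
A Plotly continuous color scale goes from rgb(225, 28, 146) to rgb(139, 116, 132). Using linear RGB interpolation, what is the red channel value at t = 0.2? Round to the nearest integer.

208

R = 225 + 0.2 × (139 − 225) = 207.8 → 208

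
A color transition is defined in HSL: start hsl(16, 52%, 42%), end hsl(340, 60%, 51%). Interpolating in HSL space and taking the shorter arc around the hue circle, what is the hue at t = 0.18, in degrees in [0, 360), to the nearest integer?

10

Hue: 340 − 16 = 324°, but |324| > 180 so the shorter arc goes the other way: Δh = 324 − 360 = -36°.
H = 16 + 0.18 × (-36) = 9.52 → 10°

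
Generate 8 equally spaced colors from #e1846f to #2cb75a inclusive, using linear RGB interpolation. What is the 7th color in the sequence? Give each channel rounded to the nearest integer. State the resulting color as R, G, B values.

With 8 swatches and endpoints inclusive, swatch 7 sits at t = (7 − 1)/(8 − 1) = 6/7 ≈ 0.8571.
#e1846f → (225, 132, 111); #2cb75a → (44, 183, 90).
R = 225 + 0.8571 × (44 − 225) = 69.865 → 70
G = 132 + 0.8571 × (183 − 132) = 175.712 → 176
B = 111 + 0.8571 × (90 − 111) = 93.001 → 93

(70, 176, 93)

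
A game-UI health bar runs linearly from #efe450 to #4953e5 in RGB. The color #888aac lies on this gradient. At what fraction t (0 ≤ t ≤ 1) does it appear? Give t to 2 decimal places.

Invert the lerp on the R channel (largest span, 166): t = (136 − 239) / (73 − 239) = -103/-166 = 0.62048.
Check on G: (138 − 228)/(83 − 228) = 0.6207 ✓

0.62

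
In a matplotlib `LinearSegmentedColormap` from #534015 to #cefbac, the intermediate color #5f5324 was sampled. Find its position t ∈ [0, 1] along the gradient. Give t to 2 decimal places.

Invert the lerp on the G channel (largest span, 187): t = (83 − 64) / (251 − 64) = 19/187 = 0.1016.
Check on R: (95 − 83)/(206 − 83) = 0.09756 ✓

0.10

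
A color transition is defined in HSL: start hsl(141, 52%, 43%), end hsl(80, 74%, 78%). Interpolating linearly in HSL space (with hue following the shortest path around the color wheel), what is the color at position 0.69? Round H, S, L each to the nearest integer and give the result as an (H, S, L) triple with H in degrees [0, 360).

Hue arc: Δh = 80 − 141 = -61° (|Δh| ≤ 180, already the shorter path).
H = 141 + 0.69 × (-61) = 98.91 → 99°
S = 52 + 0.69 × (74 − 52) = 67.18 → 67%
L = 43 + 0.69 × (78 − 43) = 67.15 → 67%

(99, 67, 67)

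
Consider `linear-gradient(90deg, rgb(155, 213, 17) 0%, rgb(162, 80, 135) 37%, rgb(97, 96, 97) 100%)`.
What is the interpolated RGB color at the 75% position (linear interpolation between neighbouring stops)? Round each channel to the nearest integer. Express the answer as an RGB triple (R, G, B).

(123, 90, 112)

75% lies between the 37% and 100% stops, so the local fraction is t = (75 − 37)/(100 − 37) = 38/63 ≈ 0.6032.
R = 162 + 0.6032 × (97 − 162) = 122.792 → 123
G = 80 + 0.6032 × (96 − 80) = 89.651 → 90
B = 135 + 0.6032 × (97 − 135) = 112.078 → 112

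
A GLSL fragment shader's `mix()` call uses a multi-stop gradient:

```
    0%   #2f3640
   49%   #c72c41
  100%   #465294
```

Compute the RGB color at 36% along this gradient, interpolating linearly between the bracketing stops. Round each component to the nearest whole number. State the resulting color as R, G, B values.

(159, 47, 65)

36% lies between the 0% and 49% stops, so the local fraction is t = (36 − 0)/(49 − 0) = 36/49 ≈ 0.7347.
#2f3640 → (47, 54, 64); #c72c41 → (199, 44, 65).
R = 47 + 0.7347 × (199 − 47) = 158.674 → 159
G = 54 + 0.7347 × (44 − 54) = 46.653 → 47
B = 64 + 0.7347 × (65 − 64) = 64.735 → 65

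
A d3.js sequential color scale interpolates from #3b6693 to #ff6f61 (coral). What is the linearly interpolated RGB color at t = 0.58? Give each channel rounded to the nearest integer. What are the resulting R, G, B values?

(173, 107, 118)

#3b6693 → (59, 102, 147); #ff6f61 → (255, 111, 97).
R = 59 + 0.58 × (255 − 59) = 59 + 0.58 × 196 = 172.68 → 173
G = 102 + 0.58 × (111 − 102) = 102 + 0.58 × 9 = 107.22 → 107
B = 147 + 0.58 × (97 − 147) = 147 + 0.58 × -50 = 118 → 118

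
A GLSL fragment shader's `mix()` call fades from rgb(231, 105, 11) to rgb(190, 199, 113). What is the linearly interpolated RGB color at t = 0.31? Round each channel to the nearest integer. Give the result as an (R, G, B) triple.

R = 231 + 0.31 × (190 − 231) = 231 + 0.31 × -41 = 218.29 → 218
G = 105 + 0.31 × (199 − 105) = 105 + 0.31 × 94 = 134.14 → 134
B = 11 + 0.31 × (113 − 11) = 11 + 0.31 × 102 = 42.62 → 43
So the blended color is (218, 134, 43), about #da862b.

(218, 134, 43)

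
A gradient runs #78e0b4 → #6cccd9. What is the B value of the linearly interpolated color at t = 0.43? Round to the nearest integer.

196

B₁ = 180 (from #78e0b4), B₂ = 217 (from #6cccd9).
B = 180 + 0.43 × (217 − 180) = 195.91 → 196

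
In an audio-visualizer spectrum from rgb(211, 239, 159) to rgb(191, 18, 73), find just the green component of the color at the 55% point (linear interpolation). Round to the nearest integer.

117

G = 239 + 0.55 × (18 − 239) = 117.45 → 117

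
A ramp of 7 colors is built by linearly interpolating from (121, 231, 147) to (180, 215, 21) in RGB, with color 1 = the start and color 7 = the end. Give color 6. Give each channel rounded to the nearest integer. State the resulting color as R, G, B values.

(170, 218, 42)

With 7 swatches and endpoints inclusive, swatch 6 sits at t = (6 − 1)/(7 − 1) = 5/6 ≈ 0.8333.
R = 121 + 0.8333 × (180 − 121) = 170.165 → 170
G = 231 + 0.8333 × (215 − 231) = 217.667 → 218
B = 147 + 0.8333 × (21 − 147) = 42.004 → 42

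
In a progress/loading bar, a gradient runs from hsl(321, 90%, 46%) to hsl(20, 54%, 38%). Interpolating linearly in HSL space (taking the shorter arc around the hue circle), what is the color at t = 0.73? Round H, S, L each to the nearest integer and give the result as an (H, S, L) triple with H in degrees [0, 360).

Hue: 20 − 321 = -301°, but |-301| > 180 so the shorter arc goes the other way: Δh = -301 + 360 = 59°.
H = 321 + 0.73 × (59) = 364.07 → 364 → 364 mod 360 = 4°
S = 90 + 0.73 × (54 − 90) = 63.72 → 64%
L = 46 + 0.73 × (38 − 46) = 40.16 → 40%

(4, 64, 40)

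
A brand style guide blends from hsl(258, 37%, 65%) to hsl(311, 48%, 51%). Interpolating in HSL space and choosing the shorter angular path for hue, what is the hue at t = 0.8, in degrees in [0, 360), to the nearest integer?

300

Hue arc: Δh = 311 − 258 = 53° (|Δh| ≤ 180, already the shorter path).
H = 258 + 0.8 × (53) = 300.4 → 300°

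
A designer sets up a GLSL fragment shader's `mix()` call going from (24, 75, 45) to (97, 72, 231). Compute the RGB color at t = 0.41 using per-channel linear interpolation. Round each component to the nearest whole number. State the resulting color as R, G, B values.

(54, 74, 121)

R = 24 + 0.41 × (97 − 24) = 24 + 0.41 × 73 = 53.93 → 54
G = 75 + 0.41 × (72 − 75) = 75 + 0.41 × -3 = 73.77 → 74
B = 45 + 0.41 × (231 − 45) = 45 + 0.41 × 186 = 121.26 → 121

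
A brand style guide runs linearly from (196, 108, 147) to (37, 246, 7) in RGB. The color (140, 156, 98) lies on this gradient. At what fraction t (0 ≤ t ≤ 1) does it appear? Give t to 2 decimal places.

Invert the lerp on the R channel (largest span, 159): t = (140 − 196) / (37 − 196) = -56/-159 = 0.3522.
Check on G: (156 − 108)/(246 − 108) = 0.3478 ✓

0.35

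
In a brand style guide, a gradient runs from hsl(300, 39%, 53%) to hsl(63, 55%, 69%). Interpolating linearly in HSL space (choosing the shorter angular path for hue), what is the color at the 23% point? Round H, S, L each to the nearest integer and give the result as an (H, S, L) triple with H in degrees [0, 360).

Hue: 63 − 300 = -237°, but |-237| > 180 so the shorter arc goes the other way: Δh = -237 + 360 = 123°.
H = 300 + 0.23 × (123) = 328.29 → 328°
S = 39 + 0.23 × (55 − 39) = 42.68 → 43%
L = 53 + 0.23 × (69 − 53) = 56.68 → 57%

(328, 43, 57)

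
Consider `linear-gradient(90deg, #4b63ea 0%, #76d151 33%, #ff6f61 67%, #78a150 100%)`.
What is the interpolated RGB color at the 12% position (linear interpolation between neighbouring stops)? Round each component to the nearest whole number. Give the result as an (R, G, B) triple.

12% lies between the 0% and 33% stops, so the local fraction is t = (12 − 0)/(33 − 0) = 12/33 ≈ 0.3636.
#4b63ea → (75, 99, 234); #76d151 → (118, 209, 81).
R = 75 + 0.3636 × (118 − 75) = 90.635 → 91
G = 99 + 0.3636 × (209 − 99) = 138.996 → 139
B = 234 + 0.3636 × (81 − 234) = 178.369 → 178

(91, 139, 178)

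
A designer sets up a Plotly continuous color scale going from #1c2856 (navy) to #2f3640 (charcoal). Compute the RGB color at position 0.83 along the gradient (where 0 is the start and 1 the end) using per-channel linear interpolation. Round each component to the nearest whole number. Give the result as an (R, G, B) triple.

(44, 52, 68)

#1c2856 → (28, 40, 86); #2f3640 → (47, 54, 64).
R = 28 + 0.83 × (47 − 28) = 28 + 0.83 × 19 = 43.77 → 44
G = 40 + 0.83 × (54 − 40) = 40 + 0.83 × 14 = 51.62 → 52
B = 86 + 0.83 × (64 − 86) = 86 + 0.83 × -22 = 67.74 → 68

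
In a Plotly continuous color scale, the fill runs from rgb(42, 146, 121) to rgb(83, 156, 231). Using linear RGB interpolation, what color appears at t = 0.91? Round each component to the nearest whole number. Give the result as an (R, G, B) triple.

(79, 155, 221)

R = 42 + 0.91 × (83 − 42) = 42 + 0.91 × 41 = 79.31 → 79
G = 146 + 0.91 × (156 − 146) = 146 + 0.91 × 10 = 155.1 → 155
B = 121 + 0.91 × (231 − 121) = 121 + 0.91 × 110 = 221.1 → 221
So the blended color is (79, 155, 221), about #4f9bdd.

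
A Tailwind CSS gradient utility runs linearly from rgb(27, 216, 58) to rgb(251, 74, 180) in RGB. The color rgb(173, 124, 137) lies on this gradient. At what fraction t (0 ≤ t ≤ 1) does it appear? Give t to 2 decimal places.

Invert the lerp on the R channel (largest span, 224): t = (173 − 27) / (251 − 27) = 146/224 = 0.65179.
Check on G: (124 − 216)/(74 − 216) = 0.6479 ✓

0.65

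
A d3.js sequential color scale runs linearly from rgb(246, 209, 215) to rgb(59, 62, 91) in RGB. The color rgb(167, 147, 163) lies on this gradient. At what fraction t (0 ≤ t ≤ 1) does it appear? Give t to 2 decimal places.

0.42

Invert the lerp on the R channel (largest span, 187): t = (167 − 246) / (59 − 246) = -79/-187 = 0.42246.
Check on G: (147 − 209)/(62 − 209) = 0.4218 ✓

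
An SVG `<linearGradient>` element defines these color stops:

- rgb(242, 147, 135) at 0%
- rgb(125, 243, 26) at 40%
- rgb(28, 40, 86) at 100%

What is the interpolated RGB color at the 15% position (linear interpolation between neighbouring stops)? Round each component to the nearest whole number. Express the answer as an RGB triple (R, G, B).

15% lies between the 0% and 40% stops, so the local fraction is t = (15 − 0)/(40 − 0) = 15/40 ≈ 0.375.
R = 242 + 0.375 × (125 − 242) = 198.125 → 198
G = 147 + 0.375 × (243 − 147) = 183 → 183
B = 135 + 0.375 × (26 − 135) = 94.125 → 94

(198, 183, 94)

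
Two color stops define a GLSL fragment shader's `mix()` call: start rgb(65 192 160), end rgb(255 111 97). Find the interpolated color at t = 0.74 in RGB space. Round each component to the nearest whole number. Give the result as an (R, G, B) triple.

R = 65 + 0.74 × (255 − 65) = 65 + 0.74 × 190 = 205.6 → 206
G = 192 + 0.74 × (111 − 192) = 192 + 0.74 × -81 = 132.06 → 132
B = 160 + 0.74 × (97 − 160) = 160 + 0.74 × -63 = 113.38 → 113
So the blended color is (206, 132, 113), about #ce8471.

(206, 132, 113)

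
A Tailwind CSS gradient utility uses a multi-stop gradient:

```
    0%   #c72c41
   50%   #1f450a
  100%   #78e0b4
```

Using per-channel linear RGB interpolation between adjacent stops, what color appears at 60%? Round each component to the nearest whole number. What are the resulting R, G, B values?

(49, 100, 44)

60% lies between the 50% and 100% stops, so the local fraction is t = (60 − 50)/(100 − 50) = 10/50 ≈ 0.2.
#1f450a → (31, 69, 10); #78e0b4 → (120, 224, 180).
R = 31 + 0.2 × (120 − 31) = 48.8 → 49
G = 69 + 0.2 × (224 − 69) = 100 → 100
B = 10 + 0.2 × (180 − 10) = 44 → 44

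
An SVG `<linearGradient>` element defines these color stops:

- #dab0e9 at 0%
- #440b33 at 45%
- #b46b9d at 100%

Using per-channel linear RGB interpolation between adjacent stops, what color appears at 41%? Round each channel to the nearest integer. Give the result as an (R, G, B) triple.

41% lies between the 0% and 45% stops, so the local fraction is t = (41 − 0)/(45 − 0) = 41/45 ≈ 0.9111.
#dab0e9 → (218, 176, 233); #440b33 → (68, 11, 51).
R = 218 + 0.9111 × (68 − 218) = 81.335 → 81
G = 176 + 0.9111 × (11 − 176) = 25.668 → 26
B = 233 + 0.9111 × (51 − 233) = 67.18 → 67

(81, 26, 67)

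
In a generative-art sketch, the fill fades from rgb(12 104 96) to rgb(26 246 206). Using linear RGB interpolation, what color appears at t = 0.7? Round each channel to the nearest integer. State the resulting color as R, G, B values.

(22, 203, 173)

R = 12 + 0.7 × (26 − 12) = 12 + 0.7 × 14 = 21.8 → 22
G = 104 + 0.7 × (246 − 104) = 104 + 0.7 × 142 = 203.4 → 203
B = 96 + 0.7 × (206 − 96) = 96 + 0.7 × 110 = 173 → 173
So the blended color is (22, 203, 173), about #16cbad.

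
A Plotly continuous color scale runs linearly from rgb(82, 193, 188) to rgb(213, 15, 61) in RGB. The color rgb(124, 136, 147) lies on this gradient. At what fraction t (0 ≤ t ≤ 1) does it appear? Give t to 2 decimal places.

0.32

Invert the lerp on the G channel (largest span, 178): t = (136 − 193) / (15 − 193) = -57/-178 = 0.32022.
Check on R: (124 − 82)/(213 − 82) = 0.3206 ✓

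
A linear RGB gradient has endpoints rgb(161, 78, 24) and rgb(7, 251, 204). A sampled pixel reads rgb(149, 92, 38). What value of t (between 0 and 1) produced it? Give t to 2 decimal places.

Invert the lerp on the B channel (largest span, 180): t = (38 − 24) / (204 − 24) = 14/180 = 0.077778.
Check on R: (149 − 161)/(7 − 161) = 0.07792 ✓

0.08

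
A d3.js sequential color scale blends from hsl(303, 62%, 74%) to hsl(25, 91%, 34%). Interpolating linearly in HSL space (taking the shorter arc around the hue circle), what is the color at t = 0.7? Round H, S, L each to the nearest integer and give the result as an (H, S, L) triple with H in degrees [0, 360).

(0, 82, 46)

Hue: 25 − 303 = -278°, but |-278| > 180 so the shorter arc goes the other way: Δh = -278 + 360 = 82°.
H = 303 + 0.7 × (82) = 360.4 → 360 → 360 mod 360 = 0°
S = 62 + 0.7 × (91 − 62) = 82.3 → 82%
L = 74 + 0.7 × (34 − 74) = 46 → 46%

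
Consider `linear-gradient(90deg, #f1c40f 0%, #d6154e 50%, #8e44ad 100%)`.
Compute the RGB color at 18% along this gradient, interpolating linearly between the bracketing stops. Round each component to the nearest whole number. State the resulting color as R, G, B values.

18% lies between the 0% and 50% stops, so the local fraction is t = (18 − 0)/(50 − 0) = 18/50 ≈ 0.36.
#f1c40f → (241, 196, 15); #d6154e → (214, 21, 78).
R = 241 + 0.36 × (214 − 241) = 231.28 → 231
G = 196 + 0.36 × (21 − 196) = 133 → 133
B = 15 + 0.36 × (78 − 15) = 37.68 → 38

(231, 133, 38)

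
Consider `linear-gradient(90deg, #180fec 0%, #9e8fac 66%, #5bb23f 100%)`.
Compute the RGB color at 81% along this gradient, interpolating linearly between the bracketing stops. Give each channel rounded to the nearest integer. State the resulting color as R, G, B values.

(128, 158, 124)

81% lies between the 66% and 100% stops, so the local fraction is t = (81 − 66)/(100 − 66) = 15/34 ≈ 0.4412.
#9e8fac → (158, 143, 172); #5bb23f → (91, 178, 63).
R = 158 + 0.4412 × (91 − 158) = 128.44 → 128
G = 143 + 0.4412 × (178 − 143) = 158.442 → 158
B = 172 + 0.4412 × (63 − 172) = 123.909 → 124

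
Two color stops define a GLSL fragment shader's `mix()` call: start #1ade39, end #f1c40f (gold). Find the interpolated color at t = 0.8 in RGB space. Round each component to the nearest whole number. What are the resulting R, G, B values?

#1ade39 → (26, 222, 57); #f1c40f → (241, 196, 15).
R = 26 + 0.8 × (241 − 26) = 26 + 0.8 × 215 = 198 → 198
G = 222 + 0.8 × (196 − 222) = 222 + 0.8 × -26 = 201.2 → 201
B = 57 + 0.8 × (15 − 57) = 57 + 0.8 × -42 = 23.4 → 23

(198, 201, 23)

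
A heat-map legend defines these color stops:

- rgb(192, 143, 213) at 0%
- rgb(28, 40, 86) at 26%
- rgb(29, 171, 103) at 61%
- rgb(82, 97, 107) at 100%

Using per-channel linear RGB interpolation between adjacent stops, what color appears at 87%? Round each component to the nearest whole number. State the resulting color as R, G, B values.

(64, 122, 106)

87% lies between the 61% and 100% stops, so the local fraction is t = (87 − 61)/(100 − 61) = 26/39 ≈ 0.6667.
R = 29 + 0.6667 × (82 − 29) = 64.335 → 64
G = 171 + 0.6667 × (97 − 171) = 121.664 → 122
B = 103 + 0.6667 × (107 − 103) = 105.667 → 106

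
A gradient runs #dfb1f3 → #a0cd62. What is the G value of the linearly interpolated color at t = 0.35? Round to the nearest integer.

187

G₁ = 177 (from #dfb1f3), G₂ = 205 (from #a0cd62).
G = 177 + 0.35 × (205 − 177) = 186.8 → 187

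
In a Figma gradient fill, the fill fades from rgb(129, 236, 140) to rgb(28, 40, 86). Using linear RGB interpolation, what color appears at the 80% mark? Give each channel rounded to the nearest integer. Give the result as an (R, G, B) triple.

80% corresponds to t = 0.8.
R = 129 + 0.8 × (28 − 129) = 129 + 0.8 × -101 = 48.2 → 48
G = 236 + 0.8 × (40 − 236) = 236 + 0.8 × -196 = 79.2 → 79
B = 140 + 0.8 × (86 − 140) = 140 + 0.8 × -54 = 96.8 → 97

(48, 79, 97)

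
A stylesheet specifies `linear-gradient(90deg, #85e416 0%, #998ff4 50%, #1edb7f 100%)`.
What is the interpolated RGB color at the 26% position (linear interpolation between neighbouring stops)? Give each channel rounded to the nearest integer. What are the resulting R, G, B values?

26% lies between the 0% and 50% stops, so the local fraction is t = (26 − 0)/(50 − 0) = 26/50 ≈ 0.52.
#85e416 → (133, 228, 22); #998ff4 → (153, 143, 244).
R = 133 + 0.52 × (153 − 133) = 143.4 → 143
G = 228 + 0.52 × (143 − 228) = 183.8 → 184
B = 22 + 0.52 × (244 − 22) = 137.44 → 137

(143, 184, 137)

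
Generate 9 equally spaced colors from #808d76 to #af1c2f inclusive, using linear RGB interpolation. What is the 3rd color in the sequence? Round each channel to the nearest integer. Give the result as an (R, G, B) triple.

With 9 swatches and endpoints inclusive, swatch 3 sits at t = (3 − 1)/(9 − 1) = 2/8 ≈ 0.25.
#808d76 → (128, 141, 118); #af1c2f → (175, 28, 47).
R = 128 + 0.25 × (175 − 128) = 139.75 → 140
G = 141 + 0.25 × (28 − 141) = 112.75 → 113
B = 118 + 0.25 × (47 − 118) = 100.25 → 100

(140, 113, 100)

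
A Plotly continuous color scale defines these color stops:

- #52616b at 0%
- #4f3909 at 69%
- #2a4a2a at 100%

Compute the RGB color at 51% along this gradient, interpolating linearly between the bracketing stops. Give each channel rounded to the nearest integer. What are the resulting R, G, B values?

51% lies between the 0% and 69% stops, so the local fraction is t = (51 − 0)/(69 − 0) = 51/69 ≈ 0.7391.
#52616b → (82, 97, 107); #4f3909 → (79, 57, 9).
R = 82 + 0.7391 × (79 − 82) = 79.783 → 80
G = 97 + 0.7391 × (57 − 97) = 67.436 → 67
B = 107 + 0.7391 × (9 − 107) = 34.568 → 35

(80, 67, 35)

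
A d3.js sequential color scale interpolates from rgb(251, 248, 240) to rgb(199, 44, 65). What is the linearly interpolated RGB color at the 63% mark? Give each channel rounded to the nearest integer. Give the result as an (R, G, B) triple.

(218, 119, 130)

63% corresponds to t = 0.63.
R = 251 + 0.63 × (199 − 251) = 251 + 0.63 × -52 = 218.24 → 218
G = 248 + 0.63 × (44 − 248) = 248 + 0.63 × -204 = 119.48 → 119
B = 240 + 0.63 × (65 − 240) = 240 + 0.63 × -175 = 129.75 → 130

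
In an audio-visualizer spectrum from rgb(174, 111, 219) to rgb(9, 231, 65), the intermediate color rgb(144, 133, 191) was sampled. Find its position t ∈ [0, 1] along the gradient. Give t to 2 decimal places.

0.18

Invert the lerp on the R channel (largest span, 165): t = (144 − 174) / (9 − 174) = -30/-165 = 0.18182.
Check on G: (133 − 111)/(231 − 111) = 0.1833 ✓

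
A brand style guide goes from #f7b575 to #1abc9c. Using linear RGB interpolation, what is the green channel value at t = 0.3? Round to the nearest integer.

G₁ = 181 (from #f7b575), G₂ = 188 (from #1abc9c).
G = 181 + 0.3 × (188 − 181) = 183.1 → 183

183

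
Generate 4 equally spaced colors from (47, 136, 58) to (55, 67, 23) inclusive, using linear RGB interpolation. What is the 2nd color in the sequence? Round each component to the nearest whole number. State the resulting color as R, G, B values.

(50, 113, 46)

With 4 swatches and endpoints inclusive, swatch 2 sits at t = (2 − 1)/(4 − 1) = 1/3 ≈ 0.3333.
R = 47 + 0.3333 × (55 − 47) = 49.666 → 50
G = 136 + 0.3333 × (67 − 136) = 113.002 → 113
B = 58 + 0.3333 × (23 − 58) = 46.334 → 46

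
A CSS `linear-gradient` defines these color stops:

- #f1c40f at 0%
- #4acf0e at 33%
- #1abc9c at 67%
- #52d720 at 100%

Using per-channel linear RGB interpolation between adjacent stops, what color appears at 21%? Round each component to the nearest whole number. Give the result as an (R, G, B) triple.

21% lies between the 0% and 33% stops, so the local fraction is t = (21 − 0)/(33 − 0) = 21/33 ≈ 0.6364.
#f1c40f → (241, 196, 15); #4acf0e → (74, 207, 14).
R = 241 + 0.6364 × (74 − 241) = 134.721 → 135
G = 196 + 0.6364 × (207 − 196) = 203 → 203
B = 15 + 0.6364 × (14 − 15) = 14.364 → 14

(135, 203, 14)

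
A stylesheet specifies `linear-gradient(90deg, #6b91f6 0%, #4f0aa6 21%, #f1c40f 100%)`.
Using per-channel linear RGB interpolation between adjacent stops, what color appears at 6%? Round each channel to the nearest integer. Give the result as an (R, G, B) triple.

(99, 106, 223)

6% lies between the 0% and 21% stops, so the local fraction is t = (6 − 0)/(21 − 0) = 6/21 ≈ 0.2857.
#6b91f6 → (107, 145, 246); #4f0aa6 → (79, 10, 166).
R = 107 + 0.2857 × (79 − 107) = 99 → 99
G = 145 + 0.2857 × (10 − 145) = 106.43 → 106
B = 246 + 0.2857 × (166 − 246) = 223.144 → 223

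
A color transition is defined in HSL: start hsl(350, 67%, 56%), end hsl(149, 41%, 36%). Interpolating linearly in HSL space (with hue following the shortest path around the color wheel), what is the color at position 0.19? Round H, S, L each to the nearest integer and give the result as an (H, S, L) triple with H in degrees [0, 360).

(20, 62, 52)

Hue: 149 − 350 = -201°, but |-201| > 180 so the shorter arc goes the other way: Δh = -201 + 360 = 159°.
H = 350 + 0.19 × (159) = 380.21 → 380 → 380 mod 360 = 20°
S = 67 + 0.19 × (41 − 67) = 62.06 → 62%
L = 56 + 0.19 × (36 − 56) = 52.2 → 52%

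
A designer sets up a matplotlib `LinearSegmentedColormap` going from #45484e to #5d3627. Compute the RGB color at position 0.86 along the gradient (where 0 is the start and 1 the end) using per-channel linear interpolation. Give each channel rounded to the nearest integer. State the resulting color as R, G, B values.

#45484e → (69, 72, 78); #5d3627 → (93, 54, 39).
R = 69 + 0.86 × (93 − 69) = 69 + 0.86 × 24 = 89.64 → 90
G = 72 + 0.86 × (54 − 72) = 72 + 0.86 × -18 = 56.52 → 57
B = 78 + 0.86 × (39 − 78) = 78 + 0.86 × -39 = 44.46 → 44
So the blended color is (90, 57, 44), about #5a392c.

(90, 57, 44)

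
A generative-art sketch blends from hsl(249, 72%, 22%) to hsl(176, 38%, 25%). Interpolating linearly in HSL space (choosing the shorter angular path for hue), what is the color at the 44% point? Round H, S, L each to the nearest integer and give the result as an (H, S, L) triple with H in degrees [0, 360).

Hue arc: Δh = 176 − 249 = -73° (|Δh| ≤ 180, already the shorter path).
H = 249 + 0.44 × (-73) = 216.88 → 217°
S = 72 + 0.44 × (38 − 72) = 57.04 → 57%
L = 22 + 0.44 × (25 − 22) = 23.32 → 23%

(217, 57, 23)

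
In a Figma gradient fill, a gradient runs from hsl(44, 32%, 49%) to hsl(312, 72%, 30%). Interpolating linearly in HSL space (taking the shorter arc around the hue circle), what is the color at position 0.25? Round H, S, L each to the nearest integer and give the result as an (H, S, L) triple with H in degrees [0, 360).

Hue: 312 − 44 = 268°, but |268| > 180 so the shorter arc goes the other way: Δh = 268 − 360 = -92°.
H = 44 + 0.25 × (-92) = 21 → 21°
S = 32 + 0.25 × (72 − 32) = 42 → 42%
L = 49 + 0.25 × (30 − 49) = 44.25 → 44%

(21, 42, 44)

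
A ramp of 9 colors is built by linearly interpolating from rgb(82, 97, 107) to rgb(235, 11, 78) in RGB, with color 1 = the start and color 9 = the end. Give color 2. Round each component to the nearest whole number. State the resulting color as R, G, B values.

With 9 swatches and endpoints inclusive, swatch 2 sits at t = (2 − 1)/(9 − 1) = 1/8 ≈ 0.125.
R = 82 + 0.125 × (235 − 82) = 101.125 → 101
G = 97 + 0.125 × (11 − 97) = 86.25 → 86
B = 107 + 0.125 × (78 − 107) = 103.375 → 103

(101, 86, 103)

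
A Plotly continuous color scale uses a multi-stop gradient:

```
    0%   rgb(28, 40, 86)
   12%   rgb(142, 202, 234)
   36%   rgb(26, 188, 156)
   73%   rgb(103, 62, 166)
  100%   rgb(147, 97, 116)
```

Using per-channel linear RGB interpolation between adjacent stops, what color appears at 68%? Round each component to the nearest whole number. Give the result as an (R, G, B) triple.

(93, 79, 165)

68% lies between the 36% and 73% stops, so the local fraction is t = (68 − 36)/(73 − 36) = 32/37 ≈ 0.8649.
R = 26 + 0.8649 × (103 − 26) = 92.597 → 93
G = 188 + 0.8649 × (62 − 188) = 79.023 → 79
B = 156 + 0.8649 × (166 − 156) = 164.649 → 165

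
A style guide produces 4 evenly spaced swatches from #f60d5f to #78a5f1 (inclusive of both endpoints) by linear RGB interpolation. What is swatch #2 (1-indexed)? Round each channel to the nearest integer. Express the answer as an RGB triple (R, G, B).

With 4 swatches and endpoints inclusive, swatch 2 sits at t = (2 − 1)/(4 − 1) = 1/3 ≈ 0.3333.
#f60d5f → (246, 13, 95); #78a5f1 → (120, 165, 241).
R = 246 + 0.3333 × (120 − 246) = 204.004 → 204
G = 13 + 0.3333 × (165 − 13) = 63.662 → 64
B = 95 + 0.3333 × (241 − 95) = 143.662 → 144

(204, 64, 144)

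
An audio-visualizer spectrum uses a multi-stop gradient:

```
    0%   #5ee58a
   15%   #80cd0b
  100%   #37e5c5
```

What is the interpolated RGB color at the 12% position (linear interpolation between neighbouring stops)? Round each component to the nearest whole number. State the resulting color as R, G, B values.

(121, 210, 36)

12% lies between the 0% and 15% stops, so the local fraction is t = (12 − 0)/(15 − 0) = 12/15 ≈ 0.8.
#5ee58a → (94, 229, 138); #80cd0b → (128, 205, 11).
R = 94 + 0.8 × (128 − 94) = 121.2 → 121
G = 229 + 0.8 × (205 − 229) = 209.8 → 210
B = 138 + 0.8 × (11 − 138) = 36.4 → 36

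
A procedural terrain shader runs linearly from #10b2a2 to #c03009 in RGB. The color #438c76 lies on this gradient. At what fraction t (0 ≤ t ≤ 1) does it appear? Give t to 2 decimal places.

0.29

Invert the lerp on the R channel (largest span, 176): t = (67 − 16) / (192 − 16) = 51/176 = 0.28977.
Check on G: (140 − 178)/(48 − 178) = 0.2923 ✓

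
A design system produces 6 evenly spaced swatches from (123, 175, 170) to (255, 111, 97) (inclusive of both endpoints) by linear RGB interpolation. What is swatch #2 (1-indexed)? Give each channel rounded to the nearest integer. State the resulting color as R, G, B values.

With 6 swatches and endpoints inclusive, swatch 2 sits at t = (2 − 1)/(6 − 1) = 1/5 ≈ 0.2.
R = 123 + 0.2 × (255 − 123) = 149.4 → 149
G = 175 + 0.2 × (111 − 175) = 162.2 → 162
B = 170 + 0.2 × (97 − 170) = 155.4 → 155

(149, 162, 155)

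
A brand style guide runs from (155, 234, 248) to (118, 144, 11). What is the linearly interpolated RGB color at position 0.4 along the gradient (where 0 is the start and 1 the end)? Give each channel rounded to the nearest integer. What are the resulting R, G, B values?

(140, 198, 153)

R = 155 + 0.4 × (118 − 155) = 155 + 0.4 × -37 = 140.2 → 140
G = 234 + 0.4 × (144 − 234) = 234 + 0.4 × -90 = 198 → 198
B = 248 + 0.4 × (11 − 248) = 248 + 0.4 × -237 = 153.2 → 153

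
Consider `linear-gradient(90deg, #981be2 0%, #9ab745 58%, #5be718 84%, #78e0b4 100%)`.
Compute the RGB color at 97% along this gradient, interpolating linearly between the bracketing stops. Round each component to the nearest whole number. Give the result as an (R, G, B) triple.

(115, 225, 151)

97% lies between the 84% and 100% stops, so the local fraction is t = (97 − 84)/(100 − 84) = 13/16 ≈ 0.8125.
#5be718 → (91, 231, 24); #78e0b4 → (120, 224, 180).
R = 91 + 0.8125 × (120 − 91) = 114.562 → 115
G = 231 + 0.8125 × (224 − 231) = 225.312 → 225
B = 24 + 0.8125 × (180 − 24) = 150.75 → 151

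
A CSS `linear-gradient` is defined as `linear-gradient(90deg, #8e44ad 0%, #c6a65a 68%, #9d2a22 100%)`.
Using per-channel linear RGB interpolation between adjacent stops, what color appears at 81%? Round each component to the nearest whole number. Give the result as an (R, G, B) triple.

(181, 116, 67)

81% lies between the 68% and 100% stops, so the local fraction is t = (81 − 68)/(100 − 68) = 13/32 ≈ 0.4062.
#c6a65a → (198, 166, 90); #9d2a22 → (157, 42, 34).
R = 198 + 0.4062 × (157 − 198) = 181.346 → 181
G = 166 + 0.4062 × (42 − 166) = 115.631 → 116
B = 90 + 0.4062 × (34 − 90) = 67.253 → 67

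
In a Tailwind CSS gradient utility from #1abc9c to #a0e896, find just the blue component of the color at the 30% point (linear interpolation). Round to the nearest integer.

B₁ = 156 (from #1abc9c), B₂ = 150 (from #a0e896).
B = 156 + 0.3 × (150 − 156) = 154.2 → 154

154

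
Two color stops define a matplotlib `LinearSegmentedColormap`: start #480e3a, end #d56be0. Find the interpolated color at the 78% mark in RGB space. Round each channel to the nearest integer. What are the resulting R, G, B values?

#480e3a → (72, 14, 58); #d56be0 → (213, 107, 224).
78% corresponds to t = 0.78.
R = 72 + 0.78 × (213 − 72) = 72 + 0.78 × 141 = 181.98 → 182
G = 14 + 0.78 × (107 − 14) = 14 + 0.78 × 93 = 86.54 → 87
B = 58 + 0.78 × (224 − 58) = 58 + 0.78 × 166 = 187.48 → 187

(182, 87, 187)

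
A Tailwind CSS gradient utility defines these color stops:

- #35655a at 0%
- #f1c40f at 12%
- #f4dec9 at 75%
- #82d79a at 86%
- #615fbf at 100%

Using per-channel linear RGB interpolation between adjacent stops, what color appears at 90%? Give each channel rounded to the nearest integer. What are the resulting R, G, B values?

(121, 181, 165)

90% lies between the 86% and 100% stops, so the local fraction is t = (90 − 86)/(100 − 86) = 4/14 ≈ 0.2857.
#82d79a → (130, 215, 154); #615fbf → (97, 95, 191).
R = 130 + 0.2857 × (97 − 130) = 120.572 → 121
G = 215 + 0.2857 × (95 − 215) = 180.716 → 181
B = 154 + 0.2857 × (191 − 154) = 164.571 → 165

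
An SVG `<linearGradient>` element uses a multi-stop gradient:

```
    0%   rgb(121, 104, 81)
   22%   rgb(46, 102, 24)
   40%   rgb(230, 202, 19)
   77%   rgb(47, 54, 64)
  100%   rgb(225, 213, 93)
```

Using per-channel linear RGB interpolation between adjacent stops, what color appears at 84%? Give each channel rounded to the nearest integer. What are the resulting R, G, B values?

84% lies between the 77% and 100% stops, so the local fraction is t = (84 − 77)/(100 − 77) = 7/23 ≈ 0.3043.
R = 47 + 0.3043 × (225 − 47) = 101.165 → 101
G = 54 + 0.3043 × (213 − 54) = 102.384 → 102
B = 64 + 0.3043 × (93 − 64) = 72.825 → 73

(101, 102, 73)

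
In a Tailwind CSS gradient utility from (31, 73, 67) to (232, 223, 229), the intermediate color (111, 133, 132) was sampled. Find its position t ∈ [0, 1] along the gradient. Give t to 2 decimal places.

Invert the lerp on the R channel (largest span, 201): t = (111 − 31) / (232 − 31) = 80/201 = 0.39801.
Check on G: (133 − 73)/(223 − 73) = 0.4 ✓

0.40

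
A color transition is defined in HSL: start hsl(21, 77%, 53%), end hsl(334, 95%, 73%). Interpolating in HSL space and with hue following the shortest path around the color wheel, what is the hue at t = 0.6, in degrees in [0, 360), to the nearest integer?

Hue: 334 − 21 = 313°, but |313| > 180 so the shorter arc goes the other way: Δh = 313 − 360 = -47°.
H = 21 + 0.6 × (-47) = -7.2 → -7 → -7 mod 360 = 353°

353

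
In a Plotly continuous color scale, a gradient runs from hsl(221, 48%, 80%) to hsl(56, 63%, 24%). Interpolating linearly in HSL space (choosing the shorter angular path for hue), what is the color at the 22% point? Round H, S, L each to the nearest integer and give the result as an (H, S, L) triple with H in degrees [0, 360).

Hue arc: Δh = 56 − 221 = -165° (|Δh| ≤ 180, already the shorter path).
H = 221 + 0.22 × (-165) = 184.7 → 185°
S = 48 + 0.22 × (63 − 48) = 51.3 → 51%
L = 80 + 0.22 × (24 − 80) = 67.68 → 68%

(185, 51, 68)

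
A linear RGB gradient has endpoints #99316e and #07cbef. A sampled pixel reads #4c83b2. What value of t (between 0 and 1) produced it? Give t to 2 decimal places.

0.53

Invert the lerp on the G channel (largest span, 154): t = (131 − 49) / (203 − 49) = 82/154 = 0.53247.
Check on R: (76 − 153)/(7 − 153) = 0.5274 ✓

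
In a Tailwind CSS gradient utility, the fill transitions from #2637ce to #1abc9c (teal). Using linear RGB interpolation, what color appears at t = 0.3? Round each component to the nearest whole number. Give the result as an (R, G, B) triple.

(34, 95, 191)

#2637ce → (38, 55, 206); #1abc9c → (26, 188, 156).
R = 38 + 0.3 × (26 − 38) = 38 + 0.3 × -12 = 34.4 → 34
G = 55 + 0.3 × (188 − 55) = 55 + 0.3 × 133 = 94.9 → 95
B = 206 + 0.3 × (156 − 206) = 206 + 0.3 × -50 = 191 → 191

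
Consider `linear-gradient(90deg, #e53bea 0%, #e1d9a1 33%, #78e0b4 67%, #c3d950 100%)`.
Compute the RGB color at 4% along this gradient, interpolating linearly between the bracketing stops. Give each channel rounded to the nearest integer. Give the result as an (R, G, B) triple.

4% lies between the 0% and 33% stops, so the local fraction is t = (4 − 0)/(33 − 0) = 4/33 ≈ 0.1212.
#e53bea → (229, 59, 234); #e1d9a1 → (225, 217, 161).
R = 229 + 0.1212 × (225 − 229) = 228.515 → 229
G = 59 + 0.1212 × (217 − 59) = 78.15 → 78
B = 234 + 0.1212 × (161 − 234) = 225.152 → 225

(229, 78, 225)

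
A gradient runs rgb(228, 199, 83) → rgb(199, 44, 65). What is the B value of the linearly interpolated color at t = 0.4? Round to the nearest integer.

76

B = 83 + 0.4 × (65 − 83) = 75.8 → 76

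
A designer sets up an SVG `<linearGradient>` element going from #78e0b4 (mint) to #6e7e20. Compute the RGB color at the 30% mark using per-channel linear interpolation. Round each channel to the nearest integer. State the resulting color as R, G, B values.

#78e0b4 → (120, 224, 180); #6e7e20 → (110, 126, 32).
30% corresponds to t = 0.3.
R = 120 + 0.3 × (110 − 120) = 120 + 0.3 × -10 = 117 → 117
G = 224 + 0.3 × (126 − 224) = 224 + 0.3 × -98 = 194.6 → 195
B = 180 + 0.3 × (32 − 180) = 180 + 0.3 × -148 = 135.6 → 136

(117, 195, 136)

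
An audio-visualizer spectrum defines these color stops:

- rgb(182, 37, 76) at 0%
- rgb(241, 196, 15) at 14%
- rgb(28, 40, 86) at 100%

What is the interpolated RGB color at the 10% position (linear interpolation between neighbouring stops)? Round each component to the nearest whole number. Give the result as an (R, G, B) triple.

(224, 151, 32)

10% lies between the 0% and 14% stops, so the local fraction is t = (10 − 0)/(14 − 0) = 10/14 ≈ 0.7143.
R = 182 + 0.7143 × (241 − 182) = 224.144 → 224
G = 37 + 0.7143 × (196 − 37) = 150.574 → 151
B = 76 + 0.7143 × (15 − 76) = 32.428 → 32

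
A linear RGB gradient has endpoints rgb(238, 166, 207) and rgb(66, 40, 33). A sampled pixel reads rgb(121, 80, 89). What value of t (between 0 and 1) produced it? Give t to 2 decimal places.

Invert the lerp on the B channel (largest span, 174): t = (89 − 207) / (33 − 207) = -118/-174 = 0.67816.
Check on R: (121 − 238)/(66 − 238) = 0.6802 ✓

0.68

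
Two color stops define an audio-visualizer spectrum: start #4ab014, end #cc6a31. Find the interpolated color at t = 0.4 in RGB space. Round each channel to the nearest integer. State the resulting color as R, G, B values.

#4ab014 → (74, 176, 20); #cc6a31 → (204, 106, 49).
R = 74 + 0.4 × (204 − 74) = 74 + 0.4 × 130 = 126 → 126
G = 176 + 0.4 × (106 − 176) = 176 + 0.4 × -70 = 148 → 148
B = 20 + 0.4 × (49 − 20) = 20 + 0.4 × 29 = 31.6 → 32

(126, 148, 32)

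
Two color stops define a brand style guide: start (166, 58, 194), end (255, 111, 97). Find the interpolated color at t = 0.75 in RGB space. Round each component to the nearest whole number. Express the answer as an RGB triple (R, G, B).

(233, 98, 121)

R = 166 + 0.75 × (255 − 166) = 166 + 0.75 × 89 = 232.75 → 233
G = 58 + 0.75 × (111 − 58) = 58 + 0.75 × 53 = 97.75 → 98
B = 194 + 0.75 × (97 − 194) = 194 + 0.75 × -97 = 121.25 → 121
So the blended color is (233, 98, 121), about #e96279.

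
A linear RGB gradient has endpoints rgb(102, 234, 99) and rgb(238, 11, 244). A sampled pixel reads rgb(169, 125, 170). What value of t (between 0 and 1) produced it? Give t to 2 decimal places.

0.49

Invert the lerp on the G channel (largest span, 223): t = (125 − 234) / (11 − 234) = -109/-223 = 0.48879.
Check on R: (169 − 102)/(238 − 102) = 0.4926 ✓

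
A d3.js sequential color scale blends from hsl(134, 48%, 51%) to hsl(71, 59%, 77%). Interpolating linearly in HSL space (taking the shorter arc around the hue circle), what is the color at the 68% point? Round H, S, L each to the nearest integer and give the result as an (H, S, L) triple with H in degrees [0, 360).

Hue arc: Δh = 71 − 134 = -63° (|Δh| ≤ 180, already the shorter path).
H = 134 + 0.68 × (-63) = 91.16 → 91°
S = 48 + 0.68 × (59 − 48) = 55.48 → 55%
L = 51 + 0.68 × (77 − 51) = 68.68 → 69%

(91, 55, 69)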